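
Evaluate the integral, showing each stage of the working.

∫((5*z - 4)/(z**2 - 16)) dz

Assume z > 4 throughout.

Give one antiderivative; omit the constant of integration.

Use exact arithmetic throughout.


Step 1. Decompose ∫((5*z - 4)/(z**2 - 16)) dz by partial fractions, (5*z - 4)/(z**2 - 16) = 3/(z + 4) + 2/(z - 4): now ∫(2/(z - 4)) dz + ∫(3/(z + 4)) dz.
Step 2. Evaluate the standard form [assuming z > -4]: now 3*log(z + 4) + ∫(2/(z - 4)) dz.
Step 3. Evaluate the standard form [assuming z > 4]: now 2*log(z - 4) + 3*log(z + 4).
Answer: 2*log(z - 4) + 3*log(z + 4).


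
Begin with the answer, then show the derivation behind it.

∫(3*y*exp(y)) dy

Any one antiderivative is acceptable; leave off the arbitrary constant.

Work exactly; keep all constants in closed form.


The answer is 3*y*exp(y) - 3*exp(y).
Step 1. Integrate ∫(3*y*exp(y)) dy by parts with u = y, dv = (3*exp(y)) dy, so v = 3*exp(y): now 3*y*exp(y) + ∫(-3*exp(y)) dy.
Step 2. Evaluate the standard form: now 3*y*exp(y) - 3*exp(y).
Answer: 3*y*exp(y) - 3*exp(y).


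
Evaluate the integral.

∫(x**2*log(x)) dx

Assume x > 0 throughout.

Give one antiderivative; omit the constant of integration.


Answer: x**3*log(x)/3 - x**3/9.


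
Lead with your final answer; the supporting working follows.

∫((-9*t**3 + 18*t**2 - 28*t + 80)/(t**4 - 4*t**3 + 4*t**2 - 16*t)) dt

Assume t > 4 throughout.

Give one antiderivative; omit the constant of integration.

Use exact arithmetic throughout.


The answer is -5*log(t) - 4*log(t - 4) - atan(t/2).
Step 1. Decompose ∫((-9*t**3 + 18*t**2 - 28*t + 80)/(t**4 - 4*t**3 + 4*t**2 - 16*t)) dt by partial fractions, (-9*t**3 + 18*t**2 - 28*t + 80)/(t**4 - 4*t**3 + 4*t**2 - 16*t) = -2/(t**2 + 4) - 4/(t - 4) - 5/t: now ∫(-5/t) dt + ∫(-4/(t - 4)) dt + ∫(-2/(t**2 + 4)) dt.
Step 2. Evaluate the standard form [assuming t > 0]: now -5*log(t) + ∫(-4/(t - 4)) dt + ∫(-2/(t**2 + 4)) dt.
Step 3. Evaluate the standard form [assuming t > 4]: now -5*log(t) - 4*log(t - 4) + ∫(-2/(t**2 + 4)) dt.
Step 4. Evaluate the standard form: now -5*log(t) - 4*log(t - 4) - atan(t/2).
Answer: -5*log(t) - 4*log(t - 4) - atan(t/2).


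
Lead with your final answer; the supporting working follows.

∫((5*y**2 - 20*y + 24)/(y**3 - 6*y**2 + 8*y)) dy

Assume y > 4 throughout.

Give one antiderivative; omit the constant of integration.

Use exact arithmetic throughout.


The answer is 3*log(y) + 3*log(y - 4) - log(y - 2).
Step 1. Decompose ∫((5*y**2 - 20*y + 24)/(y**3 - 6*y**2 + 8*y)) dy by partial fractions, (5*y**2 - 20*y + 24)/(y**3 - 6*y**2 + 8*y) = -1/(y - 2) + 3/(y - 4) + 3/y: now ∫(3/y) dy + ∫(3/(y - 4)) dy + ∫(-1/(y - 2)) dy.
Step 2. Evaluate the standard form [assuming y > 0]: now 3*log(y) + ∫(3/(y - 4)) dy + ∫(-1/(y - 2)) dy.
Step 3. Evaluate the standard form [assuming y > 2]: now 3*log(y) - log(y - 2) + ∫(3/(y - 4)) dy.
Step 4. Evaluate the standard form [assuming y > 4]: now 3*log(y) + 3*log(y - 4) - log(y - 2).
Answer: 3*log(y) + 3*log(y - 4) - log(y - 2).


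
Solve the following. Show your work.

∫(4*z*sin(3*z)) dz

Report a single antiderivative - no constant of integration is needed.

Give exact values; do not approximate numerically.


Step 1. Integrate ∫(4*z*sin(3*z)) dz by parts with u = z, dv = (4*sin(3*z)) dz, so v = -4*cos(3*z)/3: now -4*z*cos(3*z)/3 + ∫(4*cos(3*z)/3) dz.
Step 2. Evaluate the standard form: now -4*z*cos(3*z)/3 + 4*sin(3*z)/9.
Answer: -4*z*cos(3*z)/3 + 4*sin(3*z)/9.


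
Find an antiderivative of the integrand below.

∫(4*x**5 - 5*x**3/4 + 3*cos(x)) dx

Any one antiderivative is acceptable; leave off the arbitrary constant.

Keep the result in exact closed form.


Answer: 2*x**6/3 - 5*x**4/16 + 3*sin(x).


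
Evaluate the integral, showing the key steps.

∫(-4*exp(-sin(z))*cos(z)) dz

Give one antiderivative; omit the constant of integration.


Step 1. Substitute u = sin(z), turning ∫(-4*exp(-sin(z))*cos(z)) dz into ∫(-4*exp(-u)) du: now ∫(-4*exp(-u)) du.
Step 2. Evaluate the standard form: now 4*exp(-u).
Step 3. Substitute back u = sin(z): now 4*exp(-sin(z)).
Answer: 4*exp(-sin(z)).


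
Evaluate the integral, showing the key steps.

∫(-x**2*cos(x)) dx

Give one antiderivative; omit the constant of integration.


Step 1. Integrate ∫(-x**2*cos(x)) dx by parts with u = x**2, dv = (-cos(x)) dx, so v = -sin(x): now -x**2*sin(x) + ∫(2*x*sin(x)) dx.
Step 2. Integrate ∫(2*x*sin(x)) dx by parts with u = x, dv = (2*sin(x)) dx, so v = -2*cos(x): now -x**2*sin(x) - 2*x*cos(x) + ∫(2*cos(x)) dx.
Step 3. Evaluate the standard form: now -x**2*sin(x) - 2*x*cos(x) + 2*sin(x).
Answer: -x**2*sin(x) - 2*x*cos(x) + 2*sin(x).


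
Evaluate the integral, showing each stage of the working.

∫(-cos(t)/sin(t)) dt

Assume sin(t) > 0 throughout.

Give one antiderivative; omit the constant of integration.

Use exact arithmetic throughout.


Step 1. Substitute u = sin(t), turning ∫(-cos(t)/sin(t)) dt into ∫(-1/u) du: now ∫(-1/u) du.
Step 2. Evaluate the standard form [assuming u > 0]: now -log(u).
Step 3. Substitute back u = sin(t): now -log(sin(t)).
Answer: -log(sin(t)).


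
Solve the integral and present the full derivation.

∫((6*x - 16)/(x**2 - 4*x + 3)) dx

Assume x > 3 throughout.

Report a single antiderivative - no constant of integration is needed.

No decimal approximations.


Step 1. Decompose ∫((6*x - 16)/(x**2 - 4*x + 3)) dx by partial fractions, (6*x - 16)/(x**2 - 4*x + 3) = 5/(x - 1) + 1/(x - 3): now ∫(1/(x - 3)) dx + ∫(5/(x - 1)) dx.
Step 2. Evaluate the standard form [assuming x > 1]: now 5*log(x - 1) + ∫(1/(x - 3)) dx.
Step 3. Evaluate the standard form [assuming x > 3]: now log(x - 3) + 5*log(x - 1).
Answer: log(x - 3) + 5*log(x - 1).


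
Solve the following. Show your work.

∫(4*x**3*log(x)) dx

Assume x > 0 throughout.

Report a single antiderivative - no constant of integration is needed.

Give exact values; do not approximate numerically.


Step 1. Integrate ∫(4*x**3*log(x)) dx by parts with u = log(x), dv = (4*x**3) dx, so v = x**4 [assuming x > 0]: now x**4*log(x) + ∫(-x**3) dx.
Step 2. Evaluate the standard form: now x**4*log(x) - x**4/4.
Answer: x**4*log(x) - x**4/4.


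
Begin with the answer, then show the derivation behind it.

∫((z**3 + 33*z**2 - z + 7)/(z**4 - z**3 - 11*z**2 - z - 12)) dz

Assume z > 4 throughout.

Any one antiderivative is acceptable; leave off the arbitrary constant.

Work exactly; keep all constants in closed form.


The answer is 5*log(z - 4) - 4*log(z + 3) + 2*atan(z).
Step 1. Decompose ∫((z**3 + 33*z**2 - z + 7)/(z**4 - z**3 - 11*z**2 - z - 12)) dz by partial fractions, (z**3 + 33*z**2 - z + 7)/(z**4 - z**3 - 11*z**2 - z - 12) = 2/(z**2 + 1) - 4/(z + 3) + 5/(z - 4): now ∫(5/(z - 4)) dz + ∫(-4/(z + 3)) dz + ∫(2/(z**2 + 1)) dz.
Step 2. Evaluate the standard form [assuming z > -3]: now -4*log(z + 3) + ∫(5/(z - 4)) dz + ∫(2/(z**2 + 1)) dz.
Step 3. Evaluate the standard form [assuming z > 4]: now 5*log(z - 4) - 4*log(z + 3) + ∫(2/(z**2 + 1)) dz.
Step 4. Evaluate the standard form: now 5*log(z - 4) - 4*log(z + 3) + 2*atan(z).
Answer: 5*log(z - 4) - 4*log(z + 3) + 2*atan(z).


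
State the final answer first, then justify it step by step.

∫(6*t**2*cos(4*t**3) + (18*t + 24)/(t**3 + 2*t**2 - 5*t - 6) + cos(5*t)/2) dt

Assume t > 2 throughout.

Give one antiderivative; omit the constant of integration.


The answer is 4*log(t - 2) - log(t + 1) - 3*log(t + 3) + sin(5*t)/10 + sin(4*t**3)/2.
Step 1. Rewrite: now ∫(6*t**2*cos(4*t**3)) dt + ∫((18*t + 24)/(t**3 + 2*t**2 - 5*t - 6)) dt + ∫(cos(5*t)/2) dt.
Step 2. Substitute u = t**3, turning ∫(6*t**2*cos(4*t**3)) dt into ∫(2*cos(4*u)) du: now ∫((18*t + 24)/(t**3 + 2*t**2 - 5*t - 6)) dt + ∫(cos(5*t)/2) dt + ∫(2*cos(4*u)) du.
Step 3. Evaluate the standard form: now sin(4*u)/2 + ∫((18*t + 24)/(t**3 + 2*t**2 - 5*t - 6)) dt + ∫(cos(5*t)/2) dt.
Step 4. Substitute back u = t**3: now sin(4*t**3)/2 + ∫((18*t + 24)/(t**3 + 2*t**2 - 5*t - 6)) dt + ∫(cos(5*t)/2) dt.
Step 5. Evaluate the standard form: now sin(5*t)/10 + sin(4*t**3)/2 + ∫((18*t + 24)/(t**3 + 2*t**2 - 5*t - 6)) dt.
Step 6. Decompose ∫((18*t + 24)/(t**3 + 2*t**2 - 5*t - 6)) dt by partial fractions, (18*t + 24)/(t**3 + 2*t**2 - 5*t - 6) = -3/(t + 3) - 1/(t + 1) + 4/(t - 2): now sin(5*t)/10 + sin(4*t**3)/2 + ∫(4/(t - 2)) dt + ∫(-1/(t + 1)) dt + ∫(-3/(t + 3)) dt.
Step 7. Evaluate the standard form [assuming t > 2]: now 4*log(t - 2) + sin(5*t)/10 + sin(4*t**3)/2 + ∫(-1/(t + 1)) dt + ∫(-3/(t + 3)) dt.
Step 8. Evaluate the standard form [assuming t > -1]: now 4*log(t - 2) - log(t + 1) + sin(5*t)/10 + sin(4*t**3)/2 + ∫(-3/(t + 3)) dt.
Step 9. Evaluate the standard form [assuming t > -3]: now 4*log(t - 2) - log(t + 1) - 3*log(t + 3) + sin(5*t)/10 + sin(4*t**3)/2.
Answer: 4*log(t - 2) - log(t + 1) - 3*log(t + 3) + sin(5*t)/10 + sin(4*t**3)/2.


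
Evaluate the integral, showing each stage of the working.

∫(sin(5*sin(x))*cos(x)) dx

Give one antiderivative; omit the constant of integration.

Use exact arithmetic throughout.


Step 1. Substitute u = sin(x), turning ∫(sin(5*sin(x))*cos(x)) dx into ∫(sin(5*u)) du: now ∫(sin(5*u)) du.
Step 2. Evaluate the standard form: now -cos(5*u)/5.
Step 3. Substitute back u = sin(x): now -cos(5*sin(x))/5.
Answer: -cos(5*sin(x))/5.


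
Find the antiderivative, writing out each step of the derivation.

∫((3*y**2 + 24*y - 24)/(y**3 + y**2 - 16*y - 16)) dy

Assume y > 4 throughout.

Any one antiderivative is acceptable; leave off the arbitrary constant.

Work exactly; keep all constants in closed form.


Step 1. Decompose ∫((3*y**2 + 24*y - 24)/(y**3 + y**2 - 16*y - 16)) dy by partial fractions, (3*y**2 + 24*y - 24)/(y**3 + y**2 - 16*y - 16) = -3/(y + 4) + 3/(y + 1) + 3/(y - 4): now ∫(3/(y - 4)) dy + ∫(3/(y + 1)) dy + ∫(-3/(y + 4)) dy.
Step 2. Evaluate the standard form [assuming y > -4]: now -3*log(y + 4) + ∫(3/(y - 4)) dy + ∫(3/(y + 1)) dy.
Step 3. Evaluate the standard form [assuming y > 4]: now 3*log(y - 4) - 3*log(y + 4) + ∫(3/(y + 1)) dy.
Step 4. Evaluate the standard form [assuming y > -1]: now 3*log(y - 4) + 3*log(y + 1) - 3*log(y + 4).
Answer: 3*log(y - 4) + 3*log(y + 1) - 3*log(y + 4).


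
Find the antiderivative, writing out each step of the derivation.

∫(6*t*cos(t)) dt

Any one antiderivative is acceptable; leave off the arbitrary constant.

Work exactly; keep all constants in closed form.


Step 1. Integrate ∫(6*t*cos(t)) dt by parts with u = t, dv = (6*cos(t)) dt, so v = 6*sin(t): now 6*t*sin(t) + ∫(-6*sin(t)) dt.
Step 2. Evaluate the standard form: now 6*t*sin(t) + 6*cos(t).
Answer: 6*t*sin(t) + 6*cos(t).


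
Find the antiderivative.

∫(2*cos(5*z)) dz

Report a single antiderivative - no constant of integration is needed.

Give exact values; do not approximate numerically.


Answer: 2*sin(5*z)/5.


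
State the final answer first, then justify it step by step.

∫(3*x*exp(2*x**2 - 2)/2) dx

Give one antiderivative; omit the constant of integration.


The answer is 3*exp(2*x**2 - 2)/8.
Step 1. Substitute u = x**2 - 1, turning ∫(3*x*exp(2*x**2 - 2)/2) dx into ∫(3*exp(2*u)/4) du: now ∫(3*exp(2*u)/4) du.
Step 2. Evaluate the standard form: now 3*exp(2*u)/8.
Step 3. Substitute back u = x**2 - 1: now 3*exp(2*x**2 - 2)/8.
Answer: 3*exp(2*x**2 - 2)/8.


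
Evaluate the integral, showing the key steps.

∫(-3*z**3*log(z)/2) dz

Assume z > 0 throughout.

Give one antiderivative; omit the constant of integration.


Step 1. Integrate ∫(-3*z**3*log(z)/2) dz by parts with u = log(z), dv = (-3*z**3/2) dz, so v = -3*z**4/8 [assuming z > 0]: now -3*z**4*log(z)/8 + ∫(3*z**3/8) dz.
Step 2. Evaluate the standard form: now -3*z**4*log(z)/8 + 3*z**4/32.
Answer: -3*z**4*log(z)/8 + 3*z**4/32.


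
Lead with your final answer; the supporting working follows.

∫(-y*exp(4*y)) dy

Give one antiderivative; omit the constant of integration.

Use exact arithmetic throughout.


The answer is -y*exp(4*y)/4 + exp(4*y)/16.
Step 1. Integrate ∫(-y*exp(4*y)) dy by parts with u = y, dv = (-exp(4*y)) dy, so v = -exp(4*y)/4: now -y*exp(4*y)/4 + ∫(exp(4*y)/4) dy.
Step 2. Evaluate the standard form: now -y*exp(4*y)/4 + exp(4*y)/16.
Answer: -y*exp(4*y)/4 + exp(4*y)/16.


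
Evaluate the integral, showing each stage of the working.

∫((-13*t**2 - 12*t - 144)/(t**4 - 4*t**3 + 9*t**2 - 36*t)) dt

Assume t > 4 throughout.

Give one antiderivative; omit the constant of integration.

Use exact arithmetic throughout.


Step 1. Decompose ∫((-13*t**2 - 12*t - 144)/(t**4 - 4*t**3 + 9*t**2 - 36*t)) dt by partial fractions, (-13*t**2 - 12*t - 144)/(t**4 - 4*t**3 + 9*t**2 - 36*t) = 3/(t**2 + 9) - 4/(t - 4) + 4/t: now ∫(4/t) dt + ∫(-4/(t - 4)) dt + ∫(3/(t**2 + 9)) dt.
Step 2. Evaluate the standard form [assuming t > 0]: now 4*log(t) + ∫(-4/(t - 4)) dt + ∫(3/(t**2 + 9)) dt.
Step 3. Evaluate the standard form [assuming t > 4]: now 4*log(t) - 4*log(t - 4) + ∫(3/(t**2 + 9)) dt.
Step 4. Evaluate the standard form: now 4*log(t) - 4*log(t - 4) + atan(t/3).
Answer: 4*log(t) - 4*log(t - 4) + atan(t/3).


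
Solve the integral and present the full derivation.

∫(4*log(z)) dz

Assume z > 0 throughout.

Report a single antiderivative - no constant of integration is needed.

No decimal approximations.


Step 1. Integrate ∫(4*log(z)) dz by parts with u = log(z), dv = (4) dz, so v = 4*z [assuming z > 0]: now 4*z*log(z) + ∫(-4) dz.
Step 2. Evaluate the standard form: now 4*z*log(z) - 4*z.
Answer: 4*z*log(z) - 4*z.


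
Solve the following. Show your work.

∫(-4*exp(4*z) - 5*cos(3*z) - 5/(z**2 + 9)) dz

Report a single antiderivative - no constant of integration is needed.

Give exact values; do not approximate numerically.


Step 1. Rewrite: now ∫(-5/(z**2 + 9)) dz + ∫(-4*exp(4*z)) dz + ∫(-5*cos(3*z)) dz.
Step 2. Evaluate the standard form: now -5*atan(z/3)/3 + ∫(-4*exp(4*z)) dz + ∫(-5*cos(3*z)) dz.
Step 3. Evaluate the standard form: now -5*sin(3*z)/3 - 5*atan(z/3)/3 + ∫(-4*exp(4*z)) dz.
Step 4. Evaluate the standard form: now -exp(4*z) - 5*sin(3*z)/3 - 5*atan(z/3)/3.
Answer: -exp(4*z) - 5*sin(3*z)/3 - 5*atan(z/3)/3.


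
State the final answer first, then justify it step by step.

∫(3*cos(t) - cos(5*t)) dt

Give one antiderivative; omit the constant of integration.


The answer is 3*sin(t) - sin(5*t)/5.
Step 1. Rewrite: now ∫(3*cos(t)) dt + ∫(-cos(5*t)) dt.
Step 2. Evaluate the standard form: now -sin(5*t)/5 + ∫(3*cos(t)) dt.
Step 3. Evaluate the standard form: now 3*sin(t) - sin(5*t)/5.
Answer: 3*sin(t) - sin(5*t)/5.


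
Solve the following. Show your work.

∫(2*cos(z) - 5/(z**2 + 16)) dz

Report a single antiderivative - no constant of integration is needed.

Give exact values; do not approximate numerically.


Step 1. Rewrite: now ∫(-5/(z**2 + 16)) dz + ∫(2*cos(z)) dz.
Step 2. Evaluate the standard form: now 2*sin(z) + ∫(-5/(z**2 + 16)) dz.
Step 3. Evaluate the standard form: now 2*sin(z) - 5*atan(z/4)/4.
Answer: 2*sin(z) - 5*atan(z/4)/4.


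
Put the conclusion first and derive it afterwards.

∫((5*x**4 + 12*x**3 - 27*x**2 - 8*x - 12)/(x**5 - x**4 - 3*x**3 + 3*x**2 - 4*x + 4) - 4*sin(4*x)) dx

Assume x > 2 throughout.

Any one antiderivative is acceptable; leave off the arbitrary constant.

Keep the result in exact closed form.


The answer is 2*log(x - 2) + 5*log(x - 1) - 2*log(x + 2) + cos(4*x) + 4*atan(x).
Step 1. Rewrite: now ∫((5*x**4 + 12*x**3 - 27*x**2 - 8*x - 12)/(x**5 - x**4 - 3*x**3 + 3*x**2 - 4*x + 4)) dx + ∫(-4*sin(4*x)) dx.
Step 2. Decompose ∫((5*x**4 + 12*x**3 - 27*x**2 - 8*x - 12)/(x**5 - x**4 - 3*x**3 + 3*x**2 - 4*x + 4)) dx by partial fractions, (5*x**4 + 12*x**3 - 27*x**2 - 8*x - 12)/(x**5 - x**4 - 3*x**3 + 3*x**2 - 4*x + 4) = 4/(x**2 + 1) - 2/(x + 2) + 5/(x - 1) + 2/(x - 2): now ∫(2/(x - 2)) dx + ∫(5/(x - 1)) dx + ∫(-2/(x + 2)) dx + ∫(4/(x**2 + 1)) dx + ∫(-4*sin(4*x)) dx.
Step 3. Evaluate the standard form [assuming x > 2]: now 2*log(x - 2) + ∫(5/(x - 1)) dx + ∫(-2/(x + 2)) dx + ∫(4/(x**2 + 1)) dx + ∫(-4*sin(4*x)) dx.
Step 4. Evaluate the standard form [assuming x > -2]: now 2*log(x - 2) - 2*log(x + 2) + ∫(5/(x - 1)) dx + ∫(4/(x**2 + 1)) dx + ∫(-4*sin(4*x)) dx.
Step 5. Evaluate the standard form [assuming x > 1]: now 2*log(x - 2) + 5*log(x - 1) - 2*log(x + 2) + ∫(4/(x**2 + 1)) dx + ∫(-4*sin(4*x)) dx.
Step 6. Evaluate the standard form: now 2*log(x - 2) + 5*log(x - 1) - 2*log(x + 2) + 4*atan(x) + ∫(-4*sin(4*x)) dx.
Step 7. Evaluate the standard form: now 2*log(x - 2) + 5*log(x - 1) - 2*log(x + 2) + cos(4*x) + 4*atan(x).
Answer: 2*log(x - 2) + 5*log(x - 1) - 2*log(x + 2) + cos(4*x) + 4*atan(x).


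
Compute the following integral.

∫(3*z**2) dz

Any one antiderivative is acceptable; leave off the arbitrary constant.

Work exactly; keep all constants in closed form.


Answer: z**3.


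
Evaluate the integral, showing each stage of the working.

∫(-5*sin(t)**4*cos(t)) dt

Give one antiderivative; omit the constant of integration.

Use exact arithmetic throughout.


Step 1. Substitute u = sin(t), turning ∫(-5*sin(t)**4*cos(t)) dt into ∫(-5*u**4) du: now ∫(-5*u**4) du.
Step 2. Evaluate the standard form: now -u**5.
Step 3. Substitute back u = sin(t): now -sin(t)**5.
Answer: -sin(t)**5.


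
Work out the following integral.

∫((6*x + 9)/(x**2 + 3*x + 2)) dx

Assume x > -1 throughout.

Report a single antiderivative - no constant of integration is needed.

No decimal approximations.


Answer: 3*log(x + 1) + 3*log(x + 2).


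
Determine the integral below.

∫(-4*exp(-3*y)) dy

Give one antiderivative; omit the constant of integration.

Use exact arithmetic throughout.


Answer: 4*exp(-3*y)/3.


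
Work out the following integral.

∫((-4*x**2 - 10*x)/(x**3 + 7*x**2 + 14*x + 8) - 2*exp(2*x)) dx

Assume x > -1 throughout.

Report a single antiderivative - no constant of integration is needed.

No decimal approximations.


Answer: -exp(2*x) + 2*log(x + 1) - 2*log(x + 2) - 4*log(x + 4).


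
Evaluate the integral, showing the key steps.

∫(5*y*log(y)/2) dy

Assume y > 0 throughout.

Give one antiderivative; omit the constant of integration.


Step 1. Integrate ∫(5*y*log(y)/2) dy by parts with u = log(y), dv = (5*y/2) dy, so v = 5*y**2/4 [assuming y > 0]: now 5*y**2*log(y)/4 + ∫(-5*y/4) dy.
Step 2. Evaluate the standard form: now 5*y**2*log(y)/4 - 5*y**2/8.
Answer: 5*y**2*log(y)/4 - 5*y**2/8.


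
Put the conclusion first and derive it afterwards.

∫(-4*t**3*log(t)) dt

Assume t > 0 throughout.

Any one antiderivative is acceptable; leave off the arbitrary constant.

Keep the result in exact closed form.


The answer is -t**4*log(t) + t**4/4.
Step 1. Integrate ∫(-4*t**3*log(t)) dt by parts with u = log(t), dv = (-4*t**3) dt, so v = -t**4 [assuming t > 0]: now -t**4*log(t) + ∫(t**3) dt.
Step 2. Evaluate the standard form: now -t**4*log(t) + t**4/4.
Answer: -t**4*log(t) + t**4/4.


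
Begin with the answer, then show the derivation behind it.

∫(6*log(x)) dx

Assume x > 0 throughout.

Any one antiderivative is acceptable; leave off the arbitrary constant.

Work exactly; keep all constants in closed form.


The answer is 6*x*log(x) - 6*x.
Step 1. Integrate ∫(6*log(x)) dx by parts with u = log(x), dv = (6) dx, so v = 6*x [assuming x > 0]: now 6*x*log(x) + ∫(-6) dx.
Step 2. Evaluate the standard form: now 6*x*log(x) - 6*x.
Answer: 6*x*log(x) - 6*x.


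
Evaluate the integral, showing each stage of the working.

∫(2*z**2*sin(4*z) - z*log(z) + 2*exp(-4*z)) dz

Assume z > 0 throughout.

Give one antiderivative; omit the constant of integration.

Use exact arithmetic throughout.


Step 1. Rewrite: now ∫(-z*log(z)) dz + ∫(2*z**2*sin(4*z)) dz + ∫(2*exp(-4*z)) dz.
Step 2. Integrate ∫(-z*log(z)) dz by parts with u = log(z), dv = (-z) dz, so v = -z**2/2 [assuming z > 0]: now -z**2*log(z)/2 + ∫(z/2) dz + ∫(2*z**2*sin(4*z)) dz + ∫(2*exp(-4*z)) dz.
Step 3. Evaluate the standard form: now -z**2*log(z)/2 + z**2/4 + ∫(2*z**2*sin(4*z)) dz + ∫(2*exp(-4*z)) dz.
Step 4. Evaluate the standard form: now -z**2*log(z)/2 + z**2/4 + ∫(2*z**2*sin(4*z)) dz - exp(-4*z)/2.
Step 5. Integrate ∫(2*z**2*sin(4*z)) dz by parts with u = z**2, dv = (2*sin(4*z)) dz, so v = -cos(4*z)/2: now -z**2*log(z)/2 - z**2*cos(4*z)/2 + z**2/4 + ∫(z*cos(4*z)) dz - exp(-4*z)/2.
Step 6. Integrate ∫(z*cos(4*z)) dz by parts with u = z, dv = (cos(4*z)) dz, so v = sin(4*z)/4: now -z**2*log(z)/2 - z**2*cos(4*z)/2 + z**2/4 + z*sin(4*z)/4 + ∫(-sin(4*z)/4) dz - exp(-4*z)/2.
Step 7. Evaluate the standard form: now -z**2*log(z)/2 - z**2*cos(4*z)/2 + z**2/4 + z*sin(4*z)/4 + cos(4*z)/16 - exp(-4*z)/2.
Answer: -z**2*log(z)/2 - z**2*cos(4*z)/2 + z**2/4 + z*sin(4*z)/4 + cos(4*z)/16 - exp(-4*z)/2.


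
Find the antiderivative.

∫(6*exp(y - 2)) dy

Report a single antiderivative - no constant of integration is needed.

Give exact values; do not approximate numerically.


Answer: 6*exp(y - 2).


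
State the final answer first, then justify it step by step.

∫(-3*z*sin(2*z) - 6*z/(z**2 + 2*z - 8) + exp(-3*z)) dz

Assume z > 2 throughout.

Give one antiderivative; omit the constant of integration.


The answer is 3*z*cos(2*z)/2 - 2*log(z - 2) - 4*log(z + 4) - 3*sin(2*z)/4 - exp(-3*z)/3.
Step 1. Rewrite: now ∫(-6*z/(z**2 + 2*z - 8)) dz + ∫(-3*z*sin(2*z)) dz + ∫(exp(-3*z)) dz.
Step 2. Integrate ∫(-3*z*sin(2*z)) dz by parts with u = z, dv = (-3*sin(2*z)) dz, so v = 3*cos(2*z)/2: now 3*z*cos(2*z)/2 + ∫(-6*z/(z**2 + 2*z - 8)) dz + ∫(exp(-3*z)) dz + ∫(-3*cos(2*z)/2) dz.
Step 3. Evaluate the standard form: now 3*z*cos(2*z)/2 - 3*sin(2*z)/4 + ∫(-6*z/(z**2 + 2*z - 8)) dz + ∫(exp(-3*z)) dz.
Step 4. Evaluate the standard form: now 3*z*cos(2*z)/2 - 3*sin(2*z)/4 + ∫(-6*z/(z**2 + 2*z - 8)) dz - exp(-3*z)/3.
Step 5. Decompose ∫(-6*z/(z**2 + 2*z - 8)) dz by partial fractions, -6*z/(z**2 + 2*z - 8) = -4/(z + 4) - 2/(z - 2): now 3*z*cos(2*z)/2 - 3*sin(2*z)/4 + ∫(-2/(z - 2)) dz + ∫(-4/(z + 4)) dz - exp(-3*z)/3.
Step 6. Evaluate the standard form [assuming z > 2]: now 3*z*cos(2*z)/2 - 2*log(z - 2) - 3*sin(2*z)/4 + ∫(-4/(z + 4)) dz - exp(-3*z)/3.
Step 7. Evaluate the standard form [assuming z > -4]: now 3*z*cos(2*z)/2 - 2*log(z - 2) - 4*log(z + 4) - 3*sin(2*z)/4 - exp(-3*z)/3.
Answer: 3*z*cos(2*z)/2 - 2*log(z - 2) - 4*log(z + 4) - 3*sin(2*z)/4 - exp(-3*z)/3.


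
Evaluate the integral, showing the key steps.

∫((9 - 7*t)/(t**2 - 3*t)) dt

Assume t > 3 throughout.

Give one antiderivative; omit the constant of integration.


Step 1. Decompose ∫((9 - 7*t)/(t**2 - 3*t)) dt by partial fractions, (9 - 7*t)/(t**2 - 3*t) = -4/(t - 3) - 3/t: now ∫(-3/t) dt + ∫(-4/(t - 3)) dt.
Step 2. Evaluate the standard form [assuming t > 3]: now -4*log(t - 3) + ∫(-3/t) dt.
Step 3. Evaluate the standard form [assuming t > 0]: now -3*log(t) - 4*log(t - 3).
Answer: -3*log(t) - 4*log(t - 3).


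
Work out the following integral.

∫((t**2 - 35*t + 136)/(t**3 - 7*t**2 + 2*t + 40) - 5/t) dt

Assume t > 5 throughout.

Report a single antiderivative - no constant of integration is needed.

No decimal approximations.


Answer: -5*log(t) - 2*log(t - 5) - 2*log(t - 4) + 5*log(t + 2).


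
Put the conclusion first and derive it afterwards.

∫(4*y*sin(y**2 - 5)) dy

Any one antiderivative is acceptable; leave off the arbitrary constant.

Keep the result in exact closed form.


The answer is -2*cos(y**2 - 5).
Step 1. Substitute u = y**2 - 5, turning ∫(4*y*sin(y**2 - 5)) dy into ∫(2*sin(u)) du: now ∫(2*sin(u)) du.
Step 2. Evaluate the standard form: now -2*cos(u).
Step 3. Substitute back u = y**2 - 5: now -2*cos(y**2 - 5).
Answer: -2*cos(y**2 - 5).


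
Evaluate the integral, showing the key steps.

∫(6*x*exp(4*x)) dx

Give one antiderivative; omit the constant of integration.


Step 1. Integrate ∫(6*x*exp(4*x)) dx by parts with u = x, dv = (6*exp(4*x)) dx, so v = 3*exp(4*x)/2: now 3*x*exp(4*x)/2 + ∫(-3*exp(4*x)/2) dx.
Step 2. Evaluate the standard form: now 3*x*exp(4*x)/2 - 3*exp(4*x)/8.
Answer: 3*x*exp(4*x)/2 - 3*exp(4*x)/8.


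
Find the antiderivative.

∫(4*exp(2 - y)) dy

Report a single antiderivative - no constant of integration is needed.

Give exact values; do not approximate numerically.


Answer: -4*exp(2 - y).


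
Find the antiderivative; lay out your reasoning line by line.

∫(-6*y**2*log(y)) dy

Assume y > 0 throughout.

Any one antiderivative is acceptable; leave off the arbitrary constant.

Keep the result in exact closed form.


Step 1. Integrate ∫(-6*y**2*log(y)) dy by parts with u = log(y), dv = (-6*y**2) dy, so v = -2*y**3 [assuming y > 0]: now -2*y**3*log(y) + ∫(2*y**2) dy.
Step 2. Evaluate the standard form: now -2*y**3*log(y) + 2*y**3/3.
Answer: -2*y**3*log(y) + 2*y**3/3.


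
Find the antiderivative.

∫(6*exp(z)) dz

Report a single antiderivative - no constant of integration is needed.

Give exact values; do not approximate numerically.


Answer: 6*exp(z).


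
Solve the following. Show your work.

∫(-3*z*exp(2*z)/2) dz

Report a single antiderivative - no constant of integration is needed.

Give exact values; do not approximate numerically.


Step 1. Integrate ∫(-3*z*exp(2*z)/2) dz by parts with u = z, dv = (-3*exp(2*z)/2) dz, so v = -3*exp(2*z)/4: now -3*z*exp(2*z)/4 + ∫(3*exp(2*z)/4) dz.
Step 2. Evaluate the standard form: now -3*z*exp(2*z)/4 + 3*exp(2*z)/8.
Answer: -3*z*exp(2*z)/4 + 3*exp(2*z)/8.


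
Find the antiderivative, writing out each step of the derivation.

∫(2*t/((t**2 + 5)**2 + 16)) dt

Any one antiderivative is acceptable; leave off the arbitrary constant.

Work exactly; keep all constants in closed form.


Step 1. Substitute u = t**2 + 5, turning ∫(2*t/((t**2 + 5)**2 + 16)) dt into ∫(1/(u**2 + 16)) du: now ∫(1/(u**2 + 16)) du.
Step 2. Evaluate the standard form: now atan(u/4)/4.
Step 3. Substitute back u = t**2 + 5: now atan(t**2/4 + 5/4)/4.
Answer: atan(t**2/4 + 5/4)/4.


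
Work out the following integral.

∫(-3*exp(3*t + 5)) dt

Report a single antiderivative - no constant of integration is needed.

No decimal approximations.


Answer: -exp(3*t + 5).


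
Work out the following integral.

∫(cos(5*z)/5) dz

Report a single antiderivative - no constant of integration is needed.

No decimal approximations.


Answer: sin(5*z)/25.


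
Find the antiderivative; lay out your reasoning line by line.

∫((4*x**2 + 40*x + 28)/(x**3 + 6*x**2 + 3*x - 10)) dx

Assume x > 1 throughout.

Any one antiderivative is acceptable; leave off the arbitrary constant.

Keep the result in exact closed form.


Step 1. Decompose ∫((4*x**2 + 40*x + 28)/(x**3 + 6*x**2 + 3*x - 10)) dx by partial fractions, (4*x**2 + 40*x + 28)/(x**3 + 6*x**2 + 3*x - 10) = -4/(x + 5) + 4/(x + 2) + 4/(x - 1): now ∫(4/(x - 1)) dx + ∫(4/(x + 2)) dx + ∫(-4/(x + 5)) dx.
Step 2. Evaluate the standard form [assuming x > 1]: now 4*log(x - 1) + ∫(4/(x + 2)) dx + ∫(-4/(x + 5)) dx.
Step 3. Evaluate the standard form [assuming x > -2]: now 4*log(x - 1) + 4*log(x + 2) + ∫(-4/(x + 5)) dx.
Step 4. Evaluate the standard form [assuming x > -5]: now 4*log(x - 1) + 4*log(x + 2) - 4*log(x + 5).
Answer: 4*log(x - 1) + 4*log(x + 2) - 4*log(x + 5).


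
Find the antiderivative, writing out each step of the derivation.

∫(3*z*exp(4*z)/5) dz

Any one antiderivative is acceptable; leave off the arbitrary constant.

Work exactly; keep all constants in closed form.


Step 1. Integrate ∫(3*z*exp(4*z)/5) dz by parts with u = z, dv = (3*exp(4*z)/5) dz, so v = 3*exp(4*z)/20: now 3*z*exp(4*z)/20 + ∫(-3*exp(4*z)/20) dz.
Step 2. Evaluate the standard form: now 3*z*exp(4*z)/20 - 3*exp(4*z)/80.
Answer: 3*z*exp(4*z)/20 - 3*exp(4*z)/80.


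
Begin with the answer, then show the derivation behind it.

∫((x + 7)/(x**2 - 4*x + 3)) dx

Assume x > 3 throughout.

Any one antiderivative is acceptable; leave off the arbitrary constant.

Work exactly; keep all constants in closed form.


The answer is 5*log(x - 3) - 4*log(x - 1).
Step 1. Decompose ∫((x + 7)/(x**2 - 4*x + 3)) dx by partial fractions, (x + 7)/(x**2 - 4*x + 3) = -4/(x - 1) + 5/(x - 3): now ∫(5/(x - 3)) dx + ∫(-4/(x - 1)) dx.
Step 2. Evaluate the standard form [assuming x > 1]: now -4*log(x - 1) + ∫(5/(x - 3)) dx.
Step 3. Evaluate the standard form [assuming x > 3]: now 5*log(x - 3) - 4*log(x - 1).
Answer: 5*log(x - 3) - 4*log(x - 1).


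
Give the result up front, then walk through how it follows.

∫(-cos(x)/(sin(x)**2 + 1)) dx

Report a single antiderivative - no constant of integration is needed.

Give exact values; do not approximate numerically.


The answer is -atan(sin(x)).
Step 1. Substitute u = sin(x), turning ∫(-cos(x)/(sin(x)**2 + 1)) dx into ∫(-1/(u**2 + 1)) du: now ∫(-1/(u**2 + 1)) du.
Step 2. Evaluate the standard form: now -atan(u).
Step 3. Substitute back u = sin(x): now -atan(sin(x)).
Answer: -atan(sin(x)).


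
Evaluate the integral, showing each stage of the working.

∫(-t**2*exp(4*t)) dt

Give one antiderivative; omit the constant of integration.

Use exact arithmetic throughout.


Step 1. Integrate ∫(-t**2*exp(4*t)) dt by parts with u = t**2, dv = (-exp(4*t)) dt, so v = -exp(4*t)/4: now -t**2*exp(4*t)/4 + ∫(t*exp(4*t)/2) dt.
Step 2. Integrate ∫(t*exp(4*t)/2) dt by parts with u = t, dv = (exp(4*t)/2) dt, so v = exp(4*t)/8: now -t**2*exp(4*t)/4 + t*exp(4*t)/8 + ∫(-exp(4*t)/8) dt.
Step 3. Evaluate the standard form: now -t**2*exp(4*t)/4 + t*exp(4*t)/8 - exp(4*t)/32.
Answer: -t**2*exp(4*t)/4 + t*exp(4*t)/8 - exp(4*t)/32.


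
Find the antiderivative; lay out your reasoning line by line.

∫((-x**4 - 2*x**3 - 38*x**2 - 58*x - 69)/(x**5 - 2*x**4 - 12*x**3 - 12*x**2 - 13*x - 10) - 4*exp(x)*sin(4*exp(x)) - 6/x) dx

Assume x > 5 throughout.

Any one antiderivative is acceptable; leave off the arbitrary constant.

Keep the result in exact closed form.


Step 1. Rewrite: now ∫(-6/x) dx + ∫((-x**4 - 2*x**3 - 38*x**2 - 58*x - 69)/(x**5 - 2*x**4 - 12*x**3 - 12*x**2 - 13*x - 10)) dx + ∫(-4*exp(x)*sin(4*exp(x))) dx.
Step 2. Decompose ∫((-x**4 - 2*x**3 - 38*x**2 - 58*x - 69)/(x**5 - 2*x**4 - 12*x**3 - 12*x**2 - 13*x - 10)) dx by partial fractions, (-x**4 - 2*x**3 - 38*x**2 - 58*x - 69)/(x**5 - 2*x**4 - 12*x**3 - 12*x**2 - 13*x - 10) = 4/(x**2 + 1) - 3/(x + 2) + 4/(x + 1) - 2/(x - 5): now ∫(-6/x) dx + ∫(-4*exp(x)*sin(4*exp(x))) dx + ∫(-2/(x - 5)) dx + ∫(4/(x + 1)) dx + ∫(-3/(x + 2)) dx + ∫(4/(x**2 + 1)) dx.
Step 3. Evaluate the standard form [assuming x > -1]: now 4*log(x + 1) + ∫(-6/x) dx + ∫(-4*exp(x)*sin(4*exp(x))) dx + ∫(-2/(x - 5)) dx + ∫(-3/(x + 2)) dx + ∫(4/(x**2 + 1)) dx.
Step 4. Evaluate the standard form [assuming x > -2]: now 4*log(x + 1) - 3*log(x + 2) + ∫(-6/x) dx + ∫(-4*exp(x)*sin(4*exp(x))) dx + ∫(-2/(x - 5)) dx + ∫(4/(x**2 + 1)) dx.
Step 5. Evaluate the standard form [assuming x > 5]: now -2*log(x - 5) + 4*log(x + 1) - 3*log(x + 2) + ∫(-6/x) dx + ∫(-4*exp(x)*sin(4*exp(x))) dx + ∫(4/(x**2 + 1)) dx.
Step 6. Evaluate the standard form: now -2*log(x - 5) + 4*log(x + 1) - 3*log(x + 2) + 4*atan(x) + ∫(-6/x) dx + ∫(-4*exp(x)*sin(4*exp(x))) dx.
Step 7. Substitute u = exp(x), turning ∫(-4*exp(x)*sin(4*exp(x))) dx into ∫(-4*sin(4*u)) du: now -2*log(x - 5) + 4*log(x + 1) - 3*log(x + 2) + 4*atan(x) + ∫(-6/x) dx + ∫(-4*sin(4*u)) du.
Step 8. Evaluate the standard form: now -2*log(x - 5) + 4*log(x + 1) - 3*log(x + 2) + cos(4*u) + 4*atan(x) + ∫(-6/x) dx.
Step 9. Substitute back u = exp(x): now -2*log(x - 5) + 4*log(x + 1) - 3*log(x + 2) + cos(4*exp(x)) + 4*atan(x) + ∫(-6/x) dx.
Step 10. Evaluate the standard form [assuming x > 0]: now -6*log(x) - 2*log(x - 5) + 4*log(x + 1) - 3*log(x + 2) + cos(4*exp(x)) + 4*atan(x).
Answer: -6*log(x) - 2*log(x - 5) + 4*log(x + 1) - 3*log(x + 2) + cos(4*exp(x)) + 4*atan(x).


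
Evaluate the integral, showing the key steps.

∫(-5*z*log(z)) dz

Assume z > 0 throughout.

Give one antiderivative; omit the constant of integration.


Step 1. Integrate ∫(-5*z*log(z)) dz by parts with u = log(z), dv = (-5*z) dz, so v = -5*z**2/2 [assuming z > 0]: now -5*z**2*log(z)/2 + ∫(5*z/2) dz.
Step 2. Evaluate the standard form: now -5*z**2*log(z)/2 + 5*z**2/4.
Answer: -5*z**2*log(z)/2 + 5*z**2/4.


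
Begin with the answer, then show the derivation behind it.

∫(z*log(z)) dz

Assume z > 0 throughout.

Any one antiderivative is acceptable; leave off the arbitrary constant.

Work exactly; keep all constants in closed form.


The answer is z**2*log(z)/2 - z**2/4.
Step 1. Integrate ∫(z*log(z)) dz by parts with u = log(z), dv = (z) dz, so v = z**2/2 [assuming z > 0]: now z**2*log(z)/2 + ∫(-z/2) dz.
Step 2. Evaluate the standard form: now z**2*log(z)/2 - z**2/4.
Answer: z**2*log(z)/2 - z**2/4.


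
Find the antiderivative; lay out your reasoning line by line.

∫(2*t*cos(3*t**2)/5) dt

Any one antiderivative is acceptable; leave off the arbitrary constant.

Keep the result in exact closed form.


Step 1. Substitute u = t**2, turning ∫(2*t*cos(3*t**2)/5) dt into ∫(cos(3*u)/5) du: now ∫(cos(3*u)/5) du.
Step 2. Evaluate the standard form: now sin(3*u)/15.
Step 3. Substitute back u = t**2: now sin(3*t**2)/15.
Answer: sin(3*t**2)/15.


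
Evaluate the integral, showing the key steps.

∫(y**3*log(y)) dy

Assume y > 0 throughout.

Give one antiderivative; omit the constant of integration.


Step 1. Integrate ∫(y**3*log(y)) dy by parts with u = log(y), dv = (y**3) dy, so v = y**4/4 [assuming y > 0]: now y**4*log(y)/4 + ∫(-y**3/4) dy.
Step 2. Evaluate the standard form: now y**4*log(y)/4 - y**4/16.
Answer: y**4*log(y)/4 - y**4/16.


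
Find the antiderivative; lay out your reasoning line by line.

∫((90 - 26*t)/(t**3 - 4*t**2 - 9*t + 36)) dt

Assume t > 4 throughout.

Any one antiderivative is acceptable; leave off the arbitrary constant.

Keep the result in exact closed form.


Step 1. Decompose ∫((90 - 26*t)/(t**3 - 4*t**2 - 9*t + 36)) dt by partial fractions, (90 - 26*t)/(t**3 - 4*t**2 - 9*t + 36) = 4/(t + 3) - 2/(t - 3) - 2/(t - 4): now ∫(-2/(t - 4)) dt + ∫(-2/(t - 3)) dt + ∫(4/(t + 3)) dt.
Step 2. Evaluate the standard form [assuming t > -3]: now 4*log(t + 3) + ∫(-2/(t - 4)) dt + ∫(-2/(t - 3)) dt.
Step 3. Evaluate the standard form [assuming t > 3]: now -2*log(t - 3) + 4*log(t + 3) + ∫(-2/(t - 4)) dt.
Step 4. Evaluate the standard form [assuming t > 4]: now -2*log(t - 4) - 2*log(t - 3) + 4*log(t + 3).
Answer: -2*log(t - 4) - 2*log(t - 3) + 4*log(t + 3).


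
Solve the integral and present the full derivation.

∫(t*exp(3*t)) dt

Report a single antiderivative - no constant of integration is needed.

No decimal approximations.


Step 1. Integrate ∫(t*exp(3*t)) dt by parts with u = t, dv = (exp(3*t)) dt, so v = exp(3*t)/3: now t*exp(3*t)/3 + ∫(-exp(3*t)/3) dt.
Step 2. Evaluate the standard form: now t*exp(3*t)/3 - exp(3*t)/9.
Answer: t*exp(3*t)/3 - exp(3*t)/9.


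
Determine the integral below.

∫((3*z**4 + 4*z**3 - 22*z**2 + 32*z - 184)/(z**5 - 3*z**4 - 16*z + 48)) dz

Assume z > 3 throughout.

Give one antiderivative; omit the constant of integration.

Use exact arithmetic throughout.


Answer: log(z - 3) + 4*log(z - 2) - 2*log(z + 2) - atan(z/2).


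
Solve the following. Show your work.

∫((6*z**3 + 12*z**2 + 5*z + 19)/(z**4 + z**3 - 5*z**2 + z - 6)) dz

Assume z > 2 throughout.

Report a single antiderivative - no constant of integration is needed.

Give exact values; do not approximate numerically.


Step 1. Decompose ∫((6*z**3 + 12*z**2 + 5*z + 19)/(z**4 + z**3 - 5*z**2 + z - 6)) dz by partial fractions, (6*z**3 + 12*z**2 + 5*z + 19)/(z**4 + z**3 - 5*z**2 + z - 6) = -1/(z**2 + 1) + 1/(z + 3) + 5/(z - 2): now ∫(5/(z - 2)) dz + ∫(1/(z + 3)) dz + ∫(-1/(z**2 + 1)) dz.
Step 2. Evaluate the standard form [assuming z > 2]: now 5*log(z - 2) + ∫(1/(z + 3)) dz + ∫(-1/(z**2 + 1)) dz.
Step 3. Evaluate the standard form [assuming z > -3]: now 5*log(z - 2) + log(z + 3) + ∫(-1/(z**2 + 1)) dz.
Step 4. Evaluate the standard form: now 5*log(z - 2) + log(z + 3) - atan(z).
Answer: 5*log(z - 2) + log(z + 3) - atan(z).


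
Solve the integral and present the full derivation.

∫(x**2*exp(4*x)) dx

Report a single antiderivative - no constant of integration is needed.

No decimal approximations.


Step 1. Integrate ∫(x**2*exp(4*x)) dx by parts with u = x**2, dv = (exp(4*x)) dx, so v = exp(4*x)/4: now x**2*exp(4*x)/4 + ∫(-x*exp(4*x)/2) dx.
Step 2. Integrate ∫(-x*exp(4*x)/2) dx by parts with u = x, dv = (-exp(4*x)/2) dx, so v = -exp(4*x)/8: now x**2*exp(4*x)/4 - x*exp(4*x)/8 + ∫(exp(4*x)/8) dx.
Step 3. Evaluate the standard form: now x**2*exp(4*x)/4 - x*exp(4*x)/8 + exp(4*x)/32.
Answer: x**2*exp(4*x)/4 - x*exp(4*x)/8 + exp(4*x)/32.


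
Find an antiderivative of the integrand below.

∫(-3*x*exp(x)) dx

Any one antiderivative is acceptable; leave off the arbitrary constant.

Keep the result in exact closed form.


Answer: -3*x*exp(x) + 3*exp(x).


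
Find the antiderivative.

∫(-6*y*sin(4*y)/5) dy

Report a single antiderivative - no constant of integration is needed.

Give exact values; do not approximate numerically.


Answer: 3*y*cos(4*y)/10 - 3*sin(4*y)/40.


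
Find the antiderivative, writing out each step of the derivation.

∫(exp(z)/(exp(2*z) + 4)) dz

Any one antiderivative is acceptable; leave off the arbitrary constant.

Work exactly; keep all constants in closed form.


Step 1. Substitute u = exp(z), turning ∫(exp(z)/(exp(2*z) + 4)) dz into ∫(1/(u**2 + 4)) du: now ∫(1/(u**2 + 4)) du.
Step 2. Evaluate the standard form: now atan(u/2)/2.
Step 3. Substitute back u = exp(z): now atan(exp(z)/2)/2.
Answer: atan(exp(z)/2)/2.


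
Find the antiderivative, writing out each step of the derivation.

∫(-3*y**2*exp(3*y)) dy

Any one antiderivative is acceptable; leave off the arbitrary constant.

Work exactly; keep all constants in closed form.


Step 1. Integrate ∫(-3*y**2*exp(3*y)) dy by parts with u = y**2, dv = (-3*exp(3*y)) dy, so v = -exp(3*y): now -y**2*exp(3*y) + ∫(2*y*exp(3*y)) dy.
Step 2. Integrate ∫(2*y*exp(3*y)) dy by parts with u = y, dv = (2*exp(3*y)) dy, so v = 2*exp(3*y)/3: now -y**2*exp(3*y) + 2*y*exp(3*y)/3 + ∫(-2*exp(3*y)/3) dy.
Step 3. Evaluate the standard form: now -y**2*exp(3*y) + 2*y*exp(3*y)/3 - 2*exp(3*y)/9.
Answer: -y**2*exp(3*y) + 2*y*exp(3*y)/3 - 2*exp(3*y)/9.


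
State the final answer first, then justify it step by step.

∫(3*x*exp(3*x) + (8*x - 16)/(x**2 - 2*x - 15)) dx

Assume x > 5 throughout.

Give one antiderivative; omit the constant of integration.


The answer is x*exp(3*x) - exp(3*x)/3 + 3*log(x - 5) + 5*log(x + 3).
Step 1. Rewrite: now ∫(3*x*exp(3*x)) dx + ∫((8*x - 16)/(x**2 - 2*x - 15)) dx.
Step 2. Decompose ∫((8*x - 16)/(x**2 - 2*x - 15)) dx by partial fractions, (8*x - 16)/(x**2 - 2*x - 15) = 5/(x + 3) + 3/(x - 5): now ∫(3*x*exp(3*x)) dx + ∫(3/(x - 5)) dx + ∫(5/(x + 3)) dx.
Step 3. Evaluate the standard form [assuming x > -3]: now 5*log(x + 3) + ∫(3*x*exp(3*x)) dx + ∫(3/(x - 5)) dx.
Step 4. Evaluate the standard form [assuming x > 5]: now 3*log(x - 5) + 5*log(x + 3) + ∫(3*x*exp(3*x)) dx.
Step 5. Integrate ∫(3*x*exp(3*x)) dx by parts with u = x, dv = (3*exp(3*x)) dx, so v = exp(3*x): now x*exp(3*x) + 3*log(x - 5) + 5*log(x + 3) + ∫(-exp(3*x)) dx.
Step 6. Evaluate the standard form: now x*exp(3*x) - exp(3*x)/3 + 3*log(x - 5) + 5*log(x + 3).
Answer: x*exp(3*x) - exp(3*x)/3 + 3*log(x - 5) + 5*log(x + 3).


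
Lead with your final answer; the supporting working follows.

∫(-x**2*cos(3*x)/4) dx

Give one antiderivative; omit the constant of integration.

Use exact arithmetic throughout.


The answer is -x**2*sin(3*x)/12 - x*cos(3*x)/18 + sin(3*x)/54.
Step 1. Integrate ∫(-x**2*cos(3*x)/4) dx by parts with u = x**2, dv = (-cos(3*x)/4) dx, so v = -sin(3*x)/12: now -x**2*sin(3*x)/12 + ∫(x*sin(3*x)/6) dx.
Step 2. Integrate ∫(x*sin(3*x)/6) dx by parts with u = x, dv = (sin(3*x)/6) dx, so v = -cos(3*x)/18: now -x**2*sin(3*x)/12 - x*cos(3*x)/18 + ∫(cos(3*x)/18) dx.
Step 3. Evaluate the standard form: now -x**2*sin(3*x)/12 - x*cos(3*x)/18 + sin(3*x)/54.
Answer: -x**2*sin(3*x)/12 - x*cos(3*x)/18 + sin(3*x)/54.


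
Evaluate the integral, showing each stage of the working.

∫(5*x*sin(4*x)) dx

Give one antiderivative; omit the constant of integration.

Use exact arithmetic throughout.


Step 1. Integrate ∫(5*x*sin(4*x)) dx by parts with u = x, dv = (5*sin(4*x)) dx, so v = -5*cos(4*x)/4: now -5*x*cos(4*x)/4 + ∫(5*cos(4*x)/4) dx.
Step 2. Evaluate the standard form: now -5*x*cos(4*x)/4 + 5*sin(4*x)/16.
Answer: -5*x*cos(4*x)/4 + 5*sin(4*x)/16.
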